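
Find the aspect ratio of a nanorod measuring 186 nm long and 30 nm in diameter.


Aspect ratio AR = length / diameter
AR = 186 / 30
AR = 6.2

6.2


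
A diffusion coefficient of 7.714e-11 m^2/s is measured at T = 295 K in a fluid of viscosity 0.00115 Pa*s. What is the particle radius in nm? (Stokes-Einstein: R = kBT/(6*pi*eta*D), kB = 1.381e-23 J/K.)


Stokes-Einstein: R = kB*T / (6*pi*eta*D)
R = 1.381e-23 * 295 / (6 * pi * 0.00115 * 7.714e-11)
R = 2.43634e-09 m = 2.44 nm

2.44


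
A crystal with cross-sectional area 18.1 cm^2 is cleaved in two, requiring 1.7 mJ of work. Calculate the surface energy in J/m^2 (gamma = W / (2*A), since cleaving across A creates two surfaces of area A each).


Convert: A = 18.1 cm^2 = 0.00181 m^2, W = 1.7 mJ = 0.0017 J
Cleaving exposes two faces of area A, so total new surface = 2*A and gamma = W / (2*A)
gamma = 0.0017 / (2 * 0.00181)
gamma = 0.47 J/m^2

0.47


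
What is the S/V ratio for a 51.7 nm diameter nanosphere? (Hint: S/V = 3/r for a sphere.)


Radius r = 51.7/2 = 25.85 nm
S/V = 3 / r = 3 / 25.85
S/V = 0.1161 nm^-1

0.1161


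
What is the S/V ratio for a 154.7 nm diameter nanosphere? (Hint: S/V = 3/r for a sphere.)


Radius r = 154.7/2 = 77.35 nm
S/V = 3 / r = 3 / 77.35
S/V = 0.0388 nm^-1

0.0388


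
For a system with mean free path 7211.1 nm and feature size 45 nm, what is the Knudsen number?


Knudsen number Kn = lambda / L
Kn = 7211.1 / 45
Kn = 160.2467

160.2467


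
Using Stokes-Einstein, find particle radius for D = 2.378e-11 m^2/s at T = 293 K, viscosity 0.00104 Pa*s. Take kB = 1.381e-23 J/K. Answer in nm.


Stokes-Einstein: R = kB*T / (6*pi*eta*D)
R = 1.381e-23 * 293 / (6 * pi * 0.00104 * 2.378e-11)
R = 8.67991e-09 m = 8.68 nm

8.68


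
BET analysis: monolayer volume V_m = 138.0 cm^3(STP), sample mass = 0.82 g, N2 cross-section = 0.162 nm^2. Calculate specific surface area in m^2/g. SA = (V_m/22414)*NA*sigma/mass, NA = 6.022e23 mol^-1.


Number of moles in monolayer = V_m / 22414 = 138.0 / 22414 = 0.00615687
Number of molecules = moles * NA = 0.00615687 * 6.022e23
SA = molecules * sigma / mass
SA = (138.0 / 22414) * 6.022e23 * 0.162e-18 / 0.82
SA = 732.5 m^2/g

732.5


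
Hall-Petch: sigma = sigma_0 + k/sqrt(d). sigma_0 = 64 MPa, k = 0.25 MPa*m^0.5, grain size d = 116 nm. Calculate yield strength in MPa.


d = 116 nm = 1.16e-07 m
sqrt(d) = 0.0003405877
Hall-Petch contribution = k / sqrt(d) = 0.25 / 0.0003405877 = 734.0 MPa
sigma = sigma_0 + k/sqrt(d) = 64 + 734.0 = 798.0 MPa

798.0


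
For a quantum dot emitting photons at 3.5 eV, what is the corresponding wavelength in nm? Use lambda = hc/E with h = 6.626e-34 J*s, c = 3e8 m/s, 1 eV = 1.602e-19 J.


Convert energy: E = 3.5 eV = 3.5 * 1.602e-19 = 5.607e-19 J
lambda = h*c / E = 6.626e-34 * 3e8 / 5.607e-19
lambda = 3.54521e-07 m = 354.5 nm

354.5


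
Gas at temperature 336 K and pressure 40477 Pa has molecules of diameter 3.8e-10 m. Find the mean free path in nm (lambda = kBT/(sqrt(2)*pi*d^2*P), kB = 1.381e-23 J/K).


Mean free path: lambda = kB*T / (sqrt(2) * pi * d^2 * P)
lambda = 1.381e-23 * 336 / (sqrt(2) * pi * (3.8e-10)^2 * 40477)
lambda = 1.78687e-07 m
lambda = 178.69 nm

178.69


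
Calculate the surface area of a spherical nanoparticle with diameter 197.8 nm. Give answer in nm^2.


Radius r = 197.8/2 = 98.9 nm
Surface area SA = 4 * pi * r^2
SA = 4 * pi * (98.9)^2
SA = 122914.31 nm^2

122914.31


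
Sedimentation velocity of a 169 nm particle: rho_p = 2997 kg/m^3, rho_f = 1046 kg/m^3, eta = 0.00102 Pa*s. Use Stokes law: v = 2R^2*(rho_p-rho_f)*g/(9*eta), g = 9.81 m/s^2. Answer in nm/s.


Radius R = 169/2 nm = 8.45e-08 m
Density difference = 2997 - 1046 = 1951 kg/m^3
v = 2 * R^2 * (rho_p - rho_f) * g / (9 * eta)
v = 2 * (8.45e-08)^2 * 1951 * 9.81 / (9 * 0.00102)
v = 2.97733e-08 m/s = 29.7733 nm/s

29.7733


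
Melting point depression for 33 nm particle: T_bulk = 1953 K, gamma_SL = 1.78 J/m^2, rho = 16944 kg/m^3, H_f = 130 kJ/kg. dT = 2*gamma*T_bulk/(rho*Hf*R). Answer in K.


Radius R = 33/2 = 16.5 nm = 1.65e-08 m
Convert H_f = 130 kJ/kg = 130000 J/kg
dT = 2 * gamma_SL * T_bulk / (rho * H_f * R)
dT = 2 * 1.78 * 1953 / (16944 * 130000 * 1.65e-08)
dT = 191.3 K

191.3


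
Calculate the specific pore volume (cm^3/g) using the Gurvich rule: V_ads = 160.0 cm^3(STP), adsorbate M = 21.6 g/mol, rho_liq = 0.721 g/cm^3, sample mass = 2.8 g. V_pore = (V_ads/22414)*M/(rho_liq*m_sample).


Moles adsorbed n = V_ads / 22414 = 160.0 / 22414 = 7.138396e-03 mol
Liquid volume V_liq = n * M / rho_liq = 7.138396e-03 * 21.6 / 0.721 = 0.21385 cm^3
Specific pore volume V_pore = V_liq / m_sample = 0.21385 / 2.8
V_pore = 0.0764 cm^3/g

0.0764


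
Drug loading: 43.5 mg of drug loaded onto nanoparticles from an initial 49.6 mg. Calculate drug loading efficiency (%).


Drug loading efficiency = (drug loaded / drug initial) * 100
DLE = 43.5 / 49.6 * 100
DLE = 0.877 * 100
DLE = 87.7%

87.7


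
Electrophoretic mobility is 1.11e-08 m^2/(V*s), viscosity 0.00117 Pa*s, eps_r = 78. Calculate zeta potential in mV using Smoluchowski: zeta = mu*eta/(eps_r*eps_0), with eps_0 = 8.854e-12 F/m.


Smoluchowski equation: zeta = mu * eta / (eps_r * eps_0)
zeta = 1.11e-08 * 0.00117 / (78 * 8.854e-12)
zeta = 0.018805 V = 18.81 mV

18.81


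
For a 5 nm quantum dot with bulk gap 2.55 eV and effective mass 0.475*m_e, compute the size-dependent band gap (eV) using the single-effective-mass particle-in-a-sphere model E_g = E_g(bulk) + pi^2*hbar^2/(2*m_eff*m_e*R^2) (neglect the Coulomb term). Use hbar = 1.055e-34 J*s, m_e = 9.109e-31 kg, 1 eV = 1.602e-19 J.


Radius R = 5/2 nm = 2.5e-09 m
Confinement energy dE = pi^2 * hbar^2 / (2 * m_eff * m_e * R^2)
dE = pi^2 * (1.055e-34)^2 / (2 * 0.475 * 9.109e-31 * (2.5e-09)^2) J, divided by 1.602e-19 J/eV
dE = 0.1268 eV
Total band gap = E_g(bulk) + dE = 2.55 + 0.1268 = 2.6768 eV

2.6768


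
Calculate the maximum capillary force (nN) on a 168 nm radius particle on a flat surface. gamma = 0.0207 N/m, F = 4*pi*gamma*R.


Convert radius: R = 168 nm = 1.68e-07 m
F = 4 * pi * gamma * R
F = 4 * pi * 0.0207 * 1.68e-07
F = 4.37008e-08 N = 43.7008 nN

43.7008


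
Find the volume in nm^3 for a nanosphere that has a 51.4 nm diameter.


Radius r = 51.4/2 = 25.7 nm
Volume V = (4/3) * pi * r^3
V = (4/3) * pi * (25.7)^3
V = 71103.01 nm^3

71103.01


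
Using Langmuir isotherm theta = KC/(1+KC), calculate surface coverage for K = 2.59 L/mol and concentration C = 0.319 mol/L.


Langmuir isotherm: theta = K*C / (1 + K*C)
K*C = 2.59 * 0.319 = 0.82621
theta = 0.82621 / (1 + 0.82621) = 0.82621 / 1.82621
theta = 0.4524

0.4524


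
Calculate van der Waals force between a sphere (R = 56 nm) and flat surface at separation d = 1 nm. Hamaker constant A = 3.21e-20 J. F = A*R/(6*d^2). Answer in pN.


Convert to SI: R = 56 nm = 5.6e-08 m, d = 1 nm = 1e-09 m
F = A * R / (6 * d^2)
F = 3.21e-20 * 5.6e-08 / (6 * (1e-09)^2)
F = 2.996e-10 N = 299.6 pN

299.6


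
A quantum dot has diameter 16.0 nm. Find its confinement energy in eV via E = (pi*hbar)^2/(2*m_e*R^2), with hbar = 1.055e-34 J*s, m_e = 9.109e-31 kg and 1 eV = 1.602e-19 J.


Radius R = 16.0/2 = 8 nm = 8e-09 m
E = (pi * 1.055e-34)^2 / (2 * 9.109e-31 * (8e-09)^2)
E(J) = 9.42159e-22
E = E(J) / 1.602e-19 = 0.0059 eV

0.0059


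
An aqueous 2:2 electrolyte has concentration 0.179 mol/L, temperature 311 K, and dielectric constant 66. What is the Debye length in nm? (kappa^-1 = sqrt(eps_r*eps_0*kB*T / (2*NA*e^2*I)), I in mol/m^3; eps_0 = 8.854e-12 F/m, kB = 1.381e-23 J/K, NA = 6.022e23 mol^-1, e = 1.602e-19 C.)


Ionic strength I = 0.179 * 2^2 * 1000 = 716 mol/m^3
kappa^-1 = sqrt(66 * 8.854e-12 * 1.381e-23 * 311 / (2 * 6.022e23 * (1.602e-19)^2 * 716))
kappa^-1 = 0.337 nm

0.337


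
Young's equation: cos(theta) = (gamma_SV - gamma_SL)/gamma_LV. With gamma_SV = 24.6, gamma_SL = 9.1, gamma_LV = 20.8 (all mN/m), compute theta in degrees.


cos(theta) = (gamma_SV - gamma_SL) / gamma_LV
cos(theta) = (24.6 - 9.1) / 20.8
cos(theta) = 0.745192
theta = arccos(0.745192) = 41.82 degrees

41.82


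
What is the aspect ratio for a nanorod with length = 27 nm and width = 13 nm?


Aspect ratio AR = length / diameter
AR = 27 / 13
AR = 2.08

2.08


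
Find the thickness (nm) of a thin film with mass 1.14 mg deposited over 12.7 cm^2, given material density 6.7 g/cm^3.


Convert: m = 1.14 mg = 1.1400e-06 kg, A = 12.7 cm^2 = 1.2700e-03 m^2, rho = 6.7 g/cm^3 = 6700 kg/m^3
t = m / (A * rho)
t = 1.1400e-06 / (1.2700e-03 * 6700)
t = 1.3398e-07 m = 134.0 nm

134.0


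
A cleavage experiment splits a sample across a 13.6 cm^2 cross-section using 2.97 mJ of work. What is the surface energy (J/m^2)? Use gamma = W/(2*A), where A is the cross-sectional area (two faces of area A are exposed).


Convert: A = 13.6 cm^2 = 0.00136 m^2, W = 2.97 mJ = 0.00297 J
Cleaving exposes two faces of area A, so total new surface = 2*A and gamma = W / (2*A)
gamma = 0.00297 / (2 * 0.00136)
gamma = 1.092 J/m^2

1.092


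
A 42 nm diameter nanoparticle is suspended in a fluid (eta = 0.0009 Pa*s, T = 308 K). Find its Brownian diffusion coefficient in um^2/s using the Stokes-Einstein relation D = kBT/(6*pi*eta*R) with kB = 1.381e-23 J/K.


Radius R = 42/2 = 21 nm = 2.1e-08 m
D = kB*T / (6*pi*eta*R)
D = 1.381e-23 * 308 / (6 * pi * 0.0009 * 2.1e-08)
D = 1.19394e-11 m^2/s = 11.939 um^2/s

11.939


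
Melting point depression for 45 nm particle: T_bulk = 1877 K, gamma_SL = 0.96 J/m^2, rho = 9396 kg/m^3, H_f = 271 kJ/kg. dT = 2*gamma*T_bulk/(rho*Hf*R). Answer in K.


Radius R = 45/2 = 22.5 nm = 2.25e-08 m
Convert H_f = 271 kJ/kg = 271000 J/kg
dT = 2 * gamma_SL * T_bulk / (rho * H_f * R)
dT = 2 * 0.96 * 1877 / (9396 * 271000 * 2.25e-08)
dT = 62.9 K

62.9


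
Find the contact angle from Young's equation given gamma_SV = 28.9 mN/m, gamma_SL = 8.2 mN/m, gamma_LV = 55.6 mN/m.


cos(theta) = (gamma_SV - gamma_SL) / gamma_LV
cos(theta) = (28.9 - 8.2) / 55.6
cos(theta) = 0.372302
theta = arccos(0.372302) = 68.14 degrees

68.14


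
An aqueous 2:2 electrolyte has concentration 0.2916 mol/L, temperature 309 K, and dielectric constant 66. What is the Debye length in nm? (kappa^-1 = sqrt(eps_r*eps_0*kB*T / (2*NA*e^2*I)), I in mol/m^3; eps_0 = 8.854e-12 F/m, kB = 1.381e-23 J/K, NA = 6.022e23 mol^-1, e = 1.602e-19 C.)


Ionic strength I = 0.2916 * 2^2 * 1000 = 1166.4 mol/m^3
kappa^-1 = sqrt(66 * 8.854e-12 * 1.381e-23 * 309 / (2 * 6.022e23 * (1.602e-19)^2 * 1166.4))
kappa^-1 = 0.263 nm

0.263


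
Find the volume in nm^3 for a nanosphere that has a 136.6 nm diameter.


Radius r = 136.6/2 = 68.3 nm
Volume V = (4/3) * pi * r^3
V = (4/3) * pi * (68.3)^3
V = 1334598.77 nm^3

1334598.77


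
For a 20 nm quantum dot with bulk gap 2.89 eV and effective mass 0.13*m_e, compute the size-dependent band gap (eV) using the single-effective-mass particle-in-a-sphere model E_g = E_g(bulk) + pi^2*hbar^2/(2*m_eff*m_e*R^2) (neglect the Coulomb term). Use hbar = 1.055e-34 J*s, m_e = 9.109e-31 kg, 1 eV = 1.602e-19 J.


Radius R = 20/2 nm = 1e-08 m
Confinement energy dE = pi^2 * hbar^2 / (2 * m_eff * m_e * R^2)
dE = pi^2 * (1.055e-34)^2 / (2 * 0.13 * 9.109e-31 * (1e-08)^2) J, divided by 1.602e-19 J/eV
dE = 0.029 eV
Total band gap = E_g(bulk) + dE = 2.89 + 0.029 = 2.919 eV

2.919


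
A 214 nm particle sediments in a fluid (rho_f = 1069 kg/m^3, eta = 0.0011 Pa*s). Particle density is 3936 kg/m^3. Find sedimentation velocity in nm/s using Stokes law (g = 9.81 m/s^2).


Radius R = 214/2 nm = 1.07e-07 m
Density difference = 3936 - 1069 = 2867 kg/m^3
v = 2 * R^2 * (rho_p - rho_f) * g / (9 * eta)
v = 2 * (1.07e-07)^2 * 2867 * 9.81 / (9 * 0.0011)
v = 6.50518e-08 m/s = 65.0518 nm/s

65.0518


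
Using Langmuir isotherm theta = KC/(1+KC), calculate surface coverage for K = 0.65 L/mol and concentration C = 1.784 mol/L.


Langmuir isotherm: theta = K*C / (1 + K*C)
K*C = 0.65 * 1.784 = 1.1596
theta = 1.1596 / (1 + 1.1596) = 1.1596 / 2.1596
theta = 0.537

0.537


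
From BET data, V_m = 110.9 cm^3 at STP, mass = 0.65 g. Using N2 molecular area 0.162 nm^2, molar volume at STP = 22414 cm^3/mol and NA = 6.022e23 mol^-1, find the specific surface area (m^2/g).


Number of moles in monolayer = V_m / 22414 = 110.9 / 22414 = 0.0049478
Number of molecules = moles * NA = 0.0049478 * 6.022e23
SA = molecules * sigma / mass
SA = (110.9 / 22414) * 6.022e23 * 0.162e-18 / 0.65
SA = 742.6 m^2/g

742.6


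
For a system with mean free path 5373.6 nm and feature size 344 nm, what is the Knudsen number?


Knudsen number Kn = lambda / L
Kn = 5373.6 / 344
Kn = 15.6209

15.6209


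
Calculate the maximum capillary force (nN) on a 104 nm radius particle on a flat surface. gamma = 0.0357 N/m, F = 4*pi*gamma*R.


Convert radius: R = 104 nm = 1.04e-07 m
F = 4 * pi * gamma * R
F = 4 * pi * 0.0357 * 1.04e-07
F = 4.66564e-08 N = 46.6564 nN

46.6564


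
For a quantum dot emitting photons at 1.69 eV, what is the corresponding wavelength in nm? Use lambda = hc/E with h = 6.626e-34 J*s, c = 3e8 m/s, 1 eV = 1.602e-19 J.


Convert energy: E = 1.69 eV = 1.69 * 1.602e-19 = 2.70738e-19 J
lambda = h*c / E = 6.626e-34 * 3e8 / 2.70738e-19
lambda = 7.34215e-07 m = 734.2 nm

734.2


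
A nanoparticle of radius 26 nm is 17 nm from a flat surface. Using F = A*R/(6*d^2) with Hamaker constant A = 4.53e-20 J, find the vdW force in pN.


Convert to SI: R = 26 nm = 2.6e-08 m, d = 17 nm = 1.7e-08 m
F = A * R / (6 * d^2)
F = 4.53e-20 * 2.6e-08 / (6 * (1.7e-08)^2)
F = 6.79239e-13 N = 0.679 pN

0.679


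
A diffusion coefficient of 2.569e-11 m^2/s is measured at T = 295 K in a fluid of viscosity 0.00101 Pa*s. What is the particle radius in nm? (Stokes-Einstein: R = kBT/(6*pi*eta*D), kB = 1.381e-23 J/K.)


Stokes-Einstein: R = kB*T / (6*pi*eta*D)
R = 1.381e-23 * 295 / (6 * pi * 0.00101 * 2.569e-11)
R = 8.32969e-09 m = 8.33 nm

8.33


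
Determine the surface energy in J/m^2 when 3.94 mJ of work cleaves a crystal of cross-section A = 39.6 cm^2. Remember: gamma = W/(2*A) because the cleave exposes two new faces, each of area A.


Convert: A = 39.6 cm^2 = 0.00396 m^2, W = 3.94 mJ = 0.00394 J
Cleaving exposes two faces of area A, so total new surface = 2*A and gamma = W / (2*A)
gamma = 0.00394 / (2 * 0.00396)
gamma = 0.497 J/m^2

0.497


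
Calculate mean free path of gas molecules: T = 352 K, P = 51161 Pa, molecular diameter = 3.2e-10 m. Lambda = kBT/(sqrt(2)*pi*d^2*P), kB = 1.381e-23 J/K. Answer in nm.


Mean free path: lambda = kB*T / (sqrt(2) * pi * d^2 * P)
lambda = 1.381e-23 * 352 / (sqrt(2) * pi * (3.2e-10)^2 * 51161)
lambda = 2.08849e-07 m
lambda = 208.85 nm

208.85


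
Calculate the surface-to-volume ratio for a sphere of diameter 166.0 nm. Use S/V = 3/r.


Radius r = 166.0/2 = 83 nm
S/V = 3 / r = 3 / 83
S/V = 0.0361 nm^-1

0.0361


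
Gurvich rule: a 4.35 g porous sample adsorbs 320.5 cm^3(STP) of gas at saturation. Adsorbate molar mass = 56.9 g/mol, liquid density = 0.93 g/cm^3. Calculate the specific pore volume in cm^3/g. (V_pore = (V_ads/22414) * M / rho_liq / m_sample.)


Moles adsorbed n = V_ads / 22414 = 320.5 / 22414 = 1.429910e-02 mol
Liquid volume V_liq = n * M / rho_liq = 1.429910e-02 * 56.9 / 0.93 = 0.87486 cm^3
Specific pore volume V_pore = V_liq / m_sample = 0.87486 / 4.35
V_pore = 0.2011 cm^3/g

0.2011


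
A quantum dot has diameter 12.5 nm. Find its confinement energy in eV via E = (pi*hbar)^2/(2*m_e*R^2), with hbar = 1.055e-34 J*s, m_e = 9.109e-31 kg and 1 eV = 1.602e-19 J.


Radius R = 12.5/2 = 6.25 nm = 6.25e-09 m
E = (pi * 1.055e-34)^2 / (2 * 9.109e-31 * (6.25e-09)^2)
E(J) = 1.54363e-21
E = E(J) / 1.602e-19 = 0.0096 eV

0.0096


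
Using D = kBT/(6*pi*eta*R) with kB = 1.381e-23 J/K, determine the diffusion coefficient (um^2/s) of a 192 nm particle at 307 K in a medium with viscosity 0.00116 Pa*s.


Radius R = 192/2 = 96 nm = 9.6e-08 m
D = kB*T / (6*pi*eta*R)
D = 1.381e-23 * 307 / (6 * pi * 0.00116 * 9.6e-08)
D = 2.01977e-12 m^2/s = 2.02 um^2/s

2.02


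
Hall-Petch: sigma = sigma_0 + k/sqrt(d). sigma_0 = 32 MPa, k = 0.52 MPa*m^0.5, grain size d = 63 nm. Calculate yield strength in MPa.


d = 63 nm = 6.3e-08 m
sqrt(d) = 0.000250998
Hall-Petch contribution = k / sqrt(d) = 0.52 / 0.000250998 = 2071.7 MPa
sigma = sigma_0 + k/sqrt(d) = 32 + 2071.7 = 2103.7 MPa

2103.7


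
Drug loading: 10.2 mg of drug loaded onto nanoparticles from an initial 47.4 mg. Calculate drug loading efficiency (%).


Drug loading efficiency = (drug loaded / drug initial) * 100
DLE = 10.2 / 47.4 * 100
DLE = 0.2152 * 100
DLE = 21.52%

21.52


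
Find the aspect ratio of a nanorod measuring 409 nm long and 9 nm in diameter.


Aspect ratio AR = length / diameter
AR = 409 / 9
AR = 45.44

45.44


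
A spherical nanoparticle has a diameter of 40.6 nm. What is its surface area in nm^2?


Radius r = 40.6/2 = 20.3 nm
Surface area SA = 4 * pi * r^2
SA = 4 * pi * (20.3)^2
SA = 5178.48 nm^2

5178.48


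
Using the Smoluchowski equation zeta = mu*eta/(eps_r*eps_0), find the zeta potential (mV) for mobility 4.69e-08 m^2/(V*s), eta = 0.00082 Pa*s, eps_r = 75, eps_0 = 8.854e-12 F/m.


Smoluchowski equation: zeta = mu * eta / (eps_r * eps_0)
zeta = 4.69e-08 * 0.00082 / (75 * 8.854e-12)
zeta = 0.057914 V = 57.91 mV

57.91


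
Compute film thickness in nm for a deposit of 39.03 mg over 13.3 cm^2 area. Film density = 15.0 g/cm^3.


Convert: m = 39.03 mg = 3.9030e-05 kg, A = 13.3 cm^2 = 1.3300e-03 m^2, rho = 15.0 g/cm^3 = 15000 kg/m^3
t = m / (A * rho)
t = 3.9030e-05 / (1.3300e-03 * 15000)
t = 1.9564e-06 m = 1956.4 nm

1956.4


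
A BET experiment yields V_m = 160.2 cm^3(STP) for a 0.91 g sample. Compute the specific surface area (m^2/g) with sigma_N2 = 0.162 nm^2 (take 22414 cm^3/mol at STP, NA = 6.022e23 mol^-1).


Number of moles in monolayer = V_m / 22414 = 160.2 / 22414 = 0.00714732
Number of molecules = moles * NA = 0.00714732 * 6.022e23
SA = molecules * sigma / mass
SA = (160.2 / 22414) * 6.022e23 * 0.162e-18 / 0.91
SA = 766.2 m^2/g

766.2


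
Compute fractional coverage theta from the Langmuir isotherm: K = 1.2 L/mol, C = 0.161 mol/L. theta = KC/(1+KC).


Langmuir isotherm: theta = K*C / (1 + K*C)
K*C = 1.2 * 0.161 = 0.1932
theta = 0.1932 / (1 + 0.1932) = 0.1932 / 1.1932
theta = 0.1619

0.1619


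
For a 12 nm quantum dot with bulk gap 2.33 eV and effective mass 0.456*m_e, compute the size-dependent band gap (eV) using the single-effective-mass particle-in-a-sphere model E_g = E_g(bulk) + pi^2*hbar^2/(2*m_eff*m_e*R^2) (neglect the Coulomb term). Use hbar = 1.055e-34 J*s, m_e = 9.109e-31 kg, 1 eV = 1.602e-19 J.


Radius R = 12/2 nm = 6e-09 m
Confinement energy dE = pi^2 * hbar^2 / (2 * m_eff * m_e * R^2)
dE = pi^2 * (1.055e-34)^2 / (2 * 0.456 * 9.109e-31 * (6e-09)^2) J, divided by 1.602e-19 J/eV
dE = 0.0229 eV
Total band gap = E_g(bulk) + dE = 2.33 + 0.0229 = 2.3529 eV

2.3529


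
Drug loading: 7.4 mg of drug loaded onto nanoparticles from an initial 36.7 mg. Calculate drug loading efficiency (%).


Drug loading efficiency = (drug loaded / drug initial) * 100
DLE = 7.4 / 36.7 * 100
DLE = 0.2016 * 100
DLE = 20.16%

20.16


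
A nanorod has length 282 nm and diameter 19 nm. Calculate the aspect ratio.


Aspect ratio AR = length / diameter
AR = 282 / 19
AR = 14.84

14.84


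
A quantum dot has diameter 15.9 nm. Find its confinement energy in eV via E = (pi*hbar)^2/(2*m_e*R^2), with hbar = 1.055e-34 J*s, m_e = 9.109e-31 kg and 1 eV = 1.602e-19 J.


Radius R = 15.9/2 = 7.95 nm = 7.95e-09 m
E = (pi * 1.055e-34)^2 / (2 * 9.109e-31 * (7.95e-09)^2)
E(J) = 9.54047e-22
E = E(J) / 1.602e-19 = 0.006 eV

0.006


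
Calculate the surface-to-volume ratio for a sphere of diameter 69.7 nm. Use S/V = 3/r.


Radius r = 69.7/2 = 34.85 nm
S/V = 3 / r = 3 / 34.85
S/V = 0.0861 nm^-1

0.0861


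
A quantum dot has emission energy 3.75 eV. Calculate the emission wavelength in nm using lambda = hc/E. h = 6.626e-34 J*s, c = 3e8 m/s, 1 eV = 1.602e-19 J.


Convert energy: E = 3.75 eV = 3.75 * 1.602e-19 = 6.0075e-19 J
lambda = h*c / E = 6.626e-34 * 3e8 / 6.0075e-19
lambda = 3.30886e-07 m = 330.9 nm

330.9


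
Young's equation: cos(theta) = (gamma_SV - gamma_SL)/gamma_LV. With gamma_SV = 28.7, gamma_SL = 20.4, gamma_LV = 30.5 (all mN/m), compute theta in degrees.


cos(theta) = (gamma_SV - gamma_SL) / gamma_LV
cos(theta) = (28.7 - 20.4) / 30.5
cos(theta) = 0.272131
theta = arccos(0.272131) = 74.21 degrees

74.21


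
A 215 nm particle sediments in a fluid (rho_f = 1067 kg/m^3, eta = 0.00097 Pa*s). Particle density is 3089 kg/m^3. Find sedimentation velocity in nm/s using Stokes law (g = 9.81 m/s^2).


Radius R = 215/2 nm = 1.075e-07 m
Density difference = 3089 - 1067 = 2022 kg/m^3
v = 2 * R^2 * (rho_p - rho_f) * g / (9 * eta)
v = 2 * (1.075e-07)^2 * 2022 * 9.81 / (9 * 0.00097)
v = 5.25149e-08 m/s = 52.5149 nm/s

52.5149


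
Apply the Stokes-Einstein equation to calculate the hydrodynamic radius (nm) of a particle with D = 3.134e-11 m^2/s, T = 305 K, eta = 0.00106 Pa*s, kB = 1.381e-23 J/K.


Stokes-Einstein: R = kB*T / (6*pi*eta*D)
R = 1.381e-23 * 305 / (6 * pi * 0.00106 * 3.134e-11)
R = 6.72648e-09 m = 6.73 nm

6.73


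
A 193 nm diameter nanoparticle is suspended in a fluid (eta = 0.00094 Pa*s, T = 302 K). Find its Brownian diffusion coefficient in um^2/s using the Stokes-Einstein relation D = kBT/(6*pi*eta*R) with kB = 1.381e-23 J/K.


Radius R = 193/2 = 96.5 nm = 9.65e-08 m
D = kB*T / (6*pi*eta*R)
D = 1.381e-23 * 302 / (6 * pi * 0.00094 * 9.65e-08)
D = 2.43918e-12 m^2/s = 2.439 um^2/s

2.439


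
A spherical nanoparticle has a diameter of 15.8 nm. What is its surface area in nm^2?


Radius r = 15.8/2 = 7.9 nm
Surface area SA = 4 * pi * r^2
SA = 4 * pi * (7.9)^2
SA = 784.27 nm^2

784.27


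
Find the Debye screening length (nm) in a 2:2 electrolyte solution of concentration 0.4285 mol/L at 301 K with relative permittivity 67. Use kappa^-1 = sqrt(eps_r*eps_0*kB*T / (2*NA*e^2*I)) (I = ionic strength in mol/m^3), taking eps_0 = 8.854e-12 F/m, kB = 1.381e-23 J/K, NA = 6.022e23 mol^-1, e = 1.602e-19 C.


Ionic strength I = 0.4285 * 2^2 * 1000 = 1714 mol/m^3
kappa^-1 = sqrt(67 * 8.854e-12 * 1.381e-23 * 301 / (2 * 6.022e23 * (1.602e-19)^2 * 1714))
kappa^-1 = 0.216 nm

0.216


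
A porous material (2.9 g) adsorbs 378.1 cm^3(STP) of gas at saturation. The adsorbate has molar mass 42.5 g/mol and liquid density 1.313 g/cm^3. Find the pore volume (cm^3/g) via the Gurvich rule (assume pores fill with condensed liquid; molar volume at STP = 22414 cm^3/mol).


Moles adsorbed n = V_ads / 22414 = 378.1 / 22414 = 1.686892e-02 mol
Liquid volume V_liq = n * M / rho_liq = 1.686892e-02 * 42.5 / 1.313 = 0.54602 cm^3
Specific pore volume V_pore = V_liq / m_sample = 0.54602 / 2.9
V_pore = 0.1883 cm^3/g

0.1883


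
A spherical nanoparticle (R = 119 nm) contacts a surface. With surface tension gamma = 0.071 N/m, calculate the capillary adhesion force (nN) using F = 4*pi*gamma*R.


Convert radius: R = 119 nm = 1.19e-07 m
F = 4 * pi * gamma * R
F = 4 * pi * 0.071 * 1.19e-07
F = 1.06173e-07 N = 106.1733 nN

106.1733


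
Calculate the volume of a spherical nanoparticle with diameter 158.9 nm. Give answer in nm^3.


Radius r = 158.9/2 = 79.45 nm
Volume V = (4/3) * pi * r^3
V = (4/3) * pi * (79.45)^3
V = 2100730.37 nm^3

2100730.37


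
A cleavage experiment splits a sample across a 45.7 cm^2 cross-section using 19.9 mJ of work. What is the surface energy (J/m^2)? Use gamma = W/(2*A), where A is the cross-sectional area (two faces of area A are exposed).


Convert: A = 45.7 cm^2 = 0.00457 m^2, W = 19.9 mJ = 0.0199 J
Cleaving exposes two faces of area A, so total new surface = 2*A and gamma = W / (2*A)
gamma = 0.0199 / (2 * 0.00457)
gamma = 2.177 J/m^2

2.177


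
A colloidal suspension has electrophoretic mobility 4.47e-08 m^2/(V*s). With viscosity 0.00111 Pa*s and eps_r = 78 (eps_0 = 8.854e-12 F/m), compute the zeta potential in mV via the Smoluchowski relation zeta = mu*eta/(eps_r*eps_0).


Smoluchowski equation: zeta = mu * eta / (eps_r * eps_0)
zeta = 4.47e-08 * 0.00111 / (78 * 8.854e-12)
zeta = 0.071845 V = 71.84 mV

71.84


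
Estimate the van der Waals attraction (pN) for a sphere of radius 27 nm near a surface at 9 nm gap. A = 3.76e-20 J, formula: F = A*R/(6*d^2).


Convert to SI: R = 27 nm = 2.7e-08 m, d = 9 nm = 9e-09 m
F = A * R / (6 * d^2)
F = 3.76e-20 * 2.7e-08 / (6 * (9e-09)^2)
F = 2.08889e-12 N = 2.089 pN

2.089


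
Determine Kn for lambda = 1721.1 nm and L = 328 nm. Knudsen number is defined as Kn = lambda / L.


Knudsen number Kn = lambda / L
Kn = 1721.1 / 328
Kn = 5.2473

5.2473


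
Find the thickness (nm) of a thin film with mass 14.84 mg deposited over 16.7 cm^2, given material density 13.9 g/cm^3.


Convert: m = 14.84 mg = 1.4840e-05 kg, A = 16.7 cm^2 = 1.6700e-03 m^2, rho = 13.9 g/cm^3 = 13900 kg/m^3
t = m / (A * rho)
t = 1.4840e-05 / (1.6700e-03 * 13900)
t = 6.3930e-07 m = 639.3 nm

639.3


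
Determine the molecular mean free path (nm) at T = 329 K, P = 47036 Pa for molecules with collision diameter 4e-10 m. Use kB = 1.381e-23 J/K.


Mean free path: lambda = kB*T / (sqrt(2) * pi * d^2 * P)
lambda = 1.381e-23 * 329 / (sqrt(2) * pi * (4e-10)^2 * 47036)
lambda = 1.35886e-07 m
lambda = 135.89 nm

135.89


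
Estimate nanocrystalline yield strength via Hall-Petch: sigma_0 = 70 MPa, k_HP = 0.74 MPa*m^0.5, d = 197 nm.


d = 197 nm = 1.97e-07 m
sqrt(d) = 0.0004438468
Hall-Petch contribution = k / sqrt(d) = 0.74 / 0.0004438468 = 1667.2 MPa
sigma = sigma_0 + k/sqrt(d) = 70 + 1667.2 = 1737.2 MPa

1737.2


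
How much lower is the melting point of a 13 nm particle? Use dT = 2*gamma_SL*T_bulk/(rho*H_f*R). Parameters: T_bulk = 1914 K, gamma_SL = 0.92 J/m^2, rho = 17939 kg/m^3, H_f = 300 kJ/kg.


Radius R = 13/2 = 6.5 nm = 6.5e-09 m
Convert H_f = 300 kJ/kg = 300000 J/kg
dT = 2 * gamma_SL * T_bulk / (rho * H_f * R)
dT = 2 * 0.92 * 1914 / (17939 * 300000 * 6.5e-09)
dT = 100.7 K

100.7


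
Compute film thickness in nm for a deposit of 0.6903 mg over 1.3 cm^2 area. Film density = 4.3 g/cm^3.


Convert: m = 0.6903 mg = 6.9030e-07 kg, A = 1.3 cm^2 = 1.3000e-04 m^2, rho = 4.3 g/cm^3 = 4300 kg/m^3
t = m / (A * rho)
t = 6.9030e-07 / (1.3000e-04 * 4300)
t = 1.2349e-06 m = 1234.9 nm

1234.9


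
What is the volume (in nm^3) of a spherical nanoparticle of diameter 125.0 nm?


Radius r = 125.0/2 = 62.5 nm
Volume V = (4/3) * pi * r^3
V = (4/3) * pi * (62.5)^3
V = 1022653.86 nm^3

1022653.86


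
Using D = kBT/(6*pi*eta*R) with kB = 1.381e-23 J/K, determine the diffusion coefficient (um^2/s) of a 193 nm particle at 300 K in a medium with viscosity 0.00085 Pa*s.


Radius R = 193/2 = 96.5 nm = 9.65e-08 m
D = kB*T / (6*pi*eta*R)
D = 1.381e-23 * 300 / (6 * pi * 0.00085 * 9.65e-08)
D = 2.67959e-12 m^2/s = 2.68 um^2/s

2.68


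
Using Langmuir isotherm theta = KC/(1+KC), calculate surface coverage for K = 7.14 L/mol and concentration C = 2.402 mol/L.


Langmuir isotherm: theta = K*C / (1 + K*C)
K*C = 7.14 * 2.402 = 17.15028
theta = 17.15028 / (1 + 17.15028) = 17.15028 / 18.15028
theta = 0.9449

0.9449


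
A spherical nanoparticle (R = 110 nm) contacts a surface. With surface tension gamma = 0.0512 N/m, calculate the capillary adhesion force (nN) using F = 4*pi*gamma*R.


Convert radius: R = 110 nm = 1.1e-07 m
F = 4 * pi * gamma * R
F = 4 * pi * 0.0512 * 1.1e-07
F = 7.07738e-08 N = 70.7738 nN

70.7738


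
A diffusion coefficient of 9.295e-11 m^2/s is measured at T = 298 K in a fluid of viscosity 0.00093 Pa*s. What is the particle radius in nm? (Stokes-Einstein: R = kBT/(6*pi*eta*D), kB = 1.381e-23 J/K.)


Stokes-Einstein: R = kB*T / (6*pi*eta*D)
R = 1.381e-23 * 298 / (6 * pi * 0.00093 * 9.295e-11)
R = 2.52567e-09 m = 2.53 nm

2.53


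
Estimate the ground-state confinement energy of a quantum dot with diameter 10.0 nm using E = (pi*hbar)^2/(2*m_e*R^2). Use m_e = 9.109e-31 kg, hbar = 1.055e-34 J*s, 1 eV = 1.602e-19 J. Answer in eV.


Radius R = 10.0/2 = 5 nm = 5e-09 m
E = (pi * 1.055e-34)^2 / (2 * 9.109e-31 * (5e-09)^2)
E(J) = 2.41193e-21
E = E(J) / 1.602e-19 = 0.0151 eV

0.0151


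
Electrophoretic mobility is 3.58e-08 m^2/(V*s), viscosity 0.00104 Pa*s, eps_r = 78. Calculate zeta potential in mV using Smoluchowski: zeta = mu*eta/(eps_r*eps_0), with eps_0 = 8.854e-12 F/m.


Smoluchowski equation: zeta = mu * eta / (eps_r * eps_0)
zeta = 3.58e-08 * 0.00104 / (78 * 8.854e-12)
zeta = 0.053912 V = 53.91 mV

53.91


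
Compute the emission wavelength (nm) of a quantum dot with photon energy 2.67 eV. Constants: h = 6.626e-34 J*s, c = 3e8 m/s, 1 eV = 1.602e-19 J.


Convert energy: E = 2.67 eV = 2.67 * 1.602e-19 = 4.27734e-19 J
lambda = h*c / E = 6.626e-34 * 3e8 / 4.27734e-19
lambda = 4.64728e-07 m = 464.7 nm

464.7


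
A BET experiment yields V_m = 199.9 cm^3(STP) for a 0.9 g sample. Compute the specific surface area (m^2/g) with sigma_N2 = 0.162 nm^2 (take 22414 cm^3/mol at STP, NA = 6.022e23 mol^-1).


Number of moles in monolayer = V_m / 22414 = 199.9 / 22414 = 0.00891853
Number of molecules = moles * NA = 0.00891853 * 6.022e23
SA = molecules * sigma / mass
SA = (199.9 / 22414) * 6.022e23 * 0.162e-18 / 0.9
SA = 966.7 m^2/g

966.7


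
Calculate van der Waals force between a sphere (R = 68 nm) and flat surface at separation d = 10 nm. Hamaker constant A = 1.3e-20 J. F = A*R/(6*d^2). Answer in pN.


Convert to SI: R = 68 nm = 6.8e-08 m, d = 10 nm = 1e-08 m
F = A * R / (6 * d^2)
F = 1.3e-20 * 6.8e-08 / (6 * (1e-08)^2)
F = 1.47333e-12 N = 1.473 pN

1.473


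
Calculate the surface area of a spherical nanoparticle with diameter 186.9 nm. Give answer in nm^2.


Radius r = 186.9/2 = 93.45 nm
Surface area SA = 4 * pi * r^2
SA = 4 * pi * (93.45)^2
SA = 109740.89 nm^2

109740.89


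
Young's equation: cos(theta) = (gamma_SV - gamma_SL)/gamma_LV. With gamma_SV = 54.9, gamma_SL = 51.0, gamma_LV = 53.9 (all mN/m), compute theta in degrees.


cos(theta) = (gamma_SV - gamma_SL) / gamma_LV
cos(theta) = (54.9 - 51.0) / 53.9
cos(theta) = 0.072356
theta = arccos(0.072356) = 85.85 degrees

85.85


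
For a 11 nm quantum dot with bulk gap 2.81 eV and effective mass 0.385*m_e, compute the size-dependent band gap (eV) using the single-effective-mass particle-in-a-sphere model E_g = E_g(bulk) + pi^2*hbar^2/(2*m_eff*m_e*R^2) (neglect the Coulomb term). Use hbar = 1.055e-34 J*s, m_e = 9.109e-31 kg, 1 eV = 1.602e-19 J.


Radius R = 11/2 nm = 5.5e-09 m
Confinement energy dE = pi^2 * hbar^2 / (2 * m_eff * m_e * R^2)
dE = pi^2 * (1.055e-34)^2 / (2 * 0.385 * 9.109e-31 * (5.5e-09)^2) J, divided by 1.602e-19 J/eV
dE = 0.0323 eV
Total band gap = E_g(bulk) + dE = 2.81 + 0.0323 = 2.8423 eV

2.8423


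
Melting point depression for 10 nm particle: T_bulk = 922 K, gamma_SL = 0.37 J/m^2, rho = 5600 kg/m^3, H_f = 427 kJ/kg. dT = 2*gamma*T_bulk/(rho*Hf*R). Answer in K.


Radius R = 10/2 = 5 nm = 5e-09 m
Convert H_f = 427 kJ/kg = 427000 J/kg
dT = 2 * gamma_SL * T_bulk / (rho * H_f * R)
dT = 2 * 0.37 * 922 / (5600 * 427000 * 5e-09)
dT = 57.1 K

57.1


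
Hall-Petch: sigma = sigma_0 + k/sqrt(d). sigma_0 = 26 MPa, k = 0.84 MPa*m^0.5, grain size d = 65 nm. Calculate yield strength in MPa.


d = 65 nm = 6.5e-08 m
sqrt(d) = 0.000254951
Hall-Petch contribution = k / sqrt(d) = 0.84 / 0.000254951 = 3294.8 MPa
sigma = sigma_0 + k/sqrt(d) = 26 + 3294.8 = 3320.8 MPa

3320.8


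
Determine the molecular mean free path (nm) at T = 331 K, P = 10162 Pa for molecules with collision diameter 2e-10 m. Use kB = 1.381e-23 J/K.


Mean free path: lambda = kB*T / (sqrt(2) * pi * d^2 * P)
lambda = 1.381e-23 * 331 / (sqrt(2) * pi * (2e-10)^2 * 10162)
lambda = 2.53115e-06 m
lambda = 2531.15 nm

2531.15


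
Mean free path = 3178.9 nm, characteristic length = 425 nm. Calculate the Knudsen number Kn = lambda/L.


Knudsen number Kn = lambda / L
Kn = 3178.9 / 425
Kn = 7.4798

7.4798


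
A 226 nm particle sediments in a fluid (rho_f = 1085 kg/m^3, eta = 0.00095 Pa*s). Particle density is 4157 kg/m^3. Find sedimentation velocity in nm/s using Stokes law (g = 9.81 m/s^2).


Radius R = 226/2 nm = 1.13e-07 m
Density difference = 4157 - 1085 = 3072 kg/m^3
v = 2 * R^2 * (rho_p - rho_f) * g / (9 * eta)
v = 2 * (1.13e-07)^2 * 3072 * 9.81 / (9 * 0.00095)
v = 9.00142e-08 m/s = 90.0142 nm/s

90.0142


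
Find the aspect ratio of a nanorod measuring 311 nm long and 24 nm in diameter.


Aspect ratio AR = length / diameter
AR = 311 / 24
AR = 12.96

12.96


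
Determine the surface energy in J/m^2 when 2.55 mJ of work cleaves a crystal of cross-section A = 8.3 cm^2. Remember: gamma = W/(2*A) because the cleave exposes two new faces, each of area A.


Convert: A = 8.3 cm^2 = 0.00083 m^2, W = 2.55 mJ = 0.00255 J
Cleaving exposes two faces of area A, so total new surface = 2*A and gamma = W / (2*A)
gamma = 0.00255 / (2 * 0.00083)
gamma = 1.536 J/m^2

1.536


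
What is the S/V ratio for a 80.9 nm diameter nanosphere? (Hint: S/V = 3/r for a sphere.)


Radius r = 80.9/2 = 40.45 nm
S/V = 3 / r = 3 / 40.45
S/V = 0.0742 nm^-1

0.0742


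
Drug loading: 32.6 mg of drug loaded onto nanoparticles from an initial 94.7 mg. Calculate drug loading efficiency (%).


Drug loading efficiency = (drug loaded / drug initial) * 100
DLE = 32.6 / 94.7 * 100
DLE = 0.3442 * 100
DLE = 34.42%

34.42


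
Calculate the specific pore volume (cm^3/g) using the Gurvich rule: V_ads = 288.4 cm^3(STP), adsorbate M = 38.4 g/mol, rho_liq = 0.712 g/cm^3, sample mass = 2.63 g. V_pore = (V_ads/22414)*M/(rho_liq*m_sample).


Moles adsorbed n = V_ads / 22414 = 288.4 / 22414 = 1.286696e-02 mol
Liquid volume V_liq = n * M / rho_liq = 1.286696e-02 * 38.4 / 0.712 = 0.69395 cm^3
Specific pore volume V_pore = V_liq / m_sample = 0.69395 / 2.63
V_pore = 0.2639 cm^3/g

0.2639


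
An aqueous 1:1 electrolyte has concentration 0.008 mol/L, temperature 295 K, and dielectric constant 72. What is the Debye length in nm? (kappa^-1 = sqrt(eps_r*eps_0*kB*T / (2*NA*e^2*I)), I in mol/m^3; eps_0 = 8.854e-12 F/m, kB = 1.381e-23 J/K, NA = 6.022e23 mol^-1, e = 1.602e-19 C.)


Ionic strength I = 0.008 * 1^2 * 1000 = 8 mol/m^3
kappa^-1 = sqrt(72 * 8.854e-12 * 1.381e-23 * 295 / (2 * 6.022e23 * (1.602e-19)^2 * 8))
kappa^-1 = 3.241 nm

3.241


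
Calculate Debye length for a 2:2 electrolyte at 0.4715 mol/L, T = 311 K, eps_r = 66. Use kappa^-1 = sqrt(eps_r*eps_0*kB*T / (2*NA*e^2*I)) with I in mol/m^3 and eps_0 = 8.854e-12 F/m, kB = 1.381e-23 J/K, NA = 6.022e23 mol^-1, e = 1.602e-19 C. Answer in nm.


Ionic strength I = 0.4715 * 2^2 * 1000 = 1886 mol/m^3
kappa^-1 = sqrt(66 * 8.854e-12 * 1.381e-23 * 311 / (2 * 6.022e23 * (1.602e-19)^2 * 1886))
kappa^-1 = 0.207 nm

0.207


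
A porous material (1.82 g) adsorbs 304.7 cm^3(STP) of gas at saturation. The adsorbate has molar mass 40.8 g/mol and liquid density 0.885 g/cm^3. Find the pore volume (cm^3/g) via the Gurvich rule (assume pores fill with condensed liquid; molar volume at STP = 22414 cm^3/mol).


Moles adsorbed n = V_ads / 22414 = 304.7 / 22414 = 1.359418e-02 mol
Liquid volume V_liq = n * M / rho_liq = 1.359418e-02 * 40.8 / 0.885 = 0.62671 cm^3
Specific pore volume V_pore = V_liq / m_sample = 0.62671 / 1.82
V_pore = 0.3443 cm^3/g

0.3443


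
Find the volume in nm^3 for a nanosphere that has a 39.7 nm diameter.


Radius r = 39.7/2 = 19.85 nm
Volume V = (4/3) * pi * r^3
V = (4/3) * pi * (19.85)^3
V = 32761.98 nm^3

32761.98


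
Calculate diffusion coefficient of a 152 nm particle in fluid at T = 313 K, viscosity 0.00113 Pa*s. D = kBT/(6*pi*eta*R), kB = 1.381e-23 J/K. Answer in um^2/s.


Radius R = 152/2 = 76 nm = 7.6e-08 m
D = kB*T / (6*pi*eta*R)
D = 1.381e-23 * 313 / (6 * pi * 0.00113 * 7.6e-08)
D = 2.67021e-12 m^2/s = 2.67 um^2/s

2.67


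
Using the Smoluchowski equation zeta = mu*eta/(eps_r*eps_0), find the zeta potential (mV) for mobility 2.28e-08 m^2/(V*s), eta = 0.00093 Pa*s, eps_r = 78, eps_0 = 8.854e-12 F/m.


Smoluchowski equation: zeta = mu * eta / (eps_r * eps_0)
zeta = 2.28e-08 * 0.00093 / (78 * 8.854e-12)
zeta = 0.030703 V = 30.7 mV

30.7


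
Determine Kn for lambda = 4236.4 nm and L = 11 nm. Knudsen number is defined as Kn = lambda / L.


Knudsen number Kn = lambda / L
Kn = 4236.4 / 11
Kn = 385.1273

385.1273


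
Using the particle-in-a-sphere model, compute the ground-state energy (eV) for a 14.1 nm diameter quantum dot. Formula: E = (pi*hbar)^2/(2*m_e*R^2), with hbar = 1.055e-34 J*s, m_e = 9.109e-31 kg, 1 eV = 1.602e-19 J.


Radius R = 14.1/2 = 7.05 nm = 7.05e-09 m
E = (pi * 1.055e-34)^2 / (2 * 9.109e-31 * (7.05e-09)^2)
E(J) = 1.21318e-21
E = E(J) / 1.602e-19 = 0.0076 eV

0.0076


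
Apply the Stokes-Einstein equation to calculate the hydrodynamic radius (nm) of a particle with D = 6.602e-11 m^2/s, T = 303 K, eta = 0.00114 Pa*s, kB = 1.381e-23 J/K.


Stokes-Einstein: R = kB*T / (6*pi*eta*D)
R = 1.381e-23 * 303 / (6 * pi * 0.00114 * 6.602e-11)
R = 2.94954e-09 m = 2.95 nm

2.95


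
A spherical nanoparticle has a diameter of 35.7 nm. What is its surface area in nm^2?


Radius r = 35.7/2 = 17.85 nm
Surface area SA = 4 * pi * r^2
SA = 4 * pi * (17.85)^2
SA = 4003.93 nm^2

4003.93


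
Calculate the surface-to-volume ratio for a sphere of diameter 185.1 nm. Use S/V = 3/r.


Radius r = 185.1/2 = 92.55 nm
S/V = 3 / r = 3 / 92.55
S/V = 0.0324 nm^-1

0.0324


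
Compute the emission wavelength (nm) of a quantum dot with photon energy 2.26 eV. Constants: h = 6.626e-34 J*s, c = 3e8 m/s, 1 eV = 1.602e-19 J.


Convert energy: E = 2.26 eV = 2.26 * 1.602e-19 = 3.62052e-19 J
lambda = h*c / E = 6.626e-34 * 3e8 / 3.62052e-19
lambda = 5.49037e-07 m = 549.0 nm

549.0


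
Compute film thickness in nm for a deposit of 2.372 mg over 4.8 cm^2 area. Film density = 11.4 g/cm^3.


Convert: m = 2.372 mg = 2.3720e-06 kg, A = 4.8 cm^2 = 4.8000e-04 m^2, rho = 11.4 g/cm^3 = 11400 kg/m^3
t = m / (A * rho)
t = 2.3720e-06 / (4.8000e-04 * 11400)
t = 4.3348e-07 m = 433.5 nm

433.5


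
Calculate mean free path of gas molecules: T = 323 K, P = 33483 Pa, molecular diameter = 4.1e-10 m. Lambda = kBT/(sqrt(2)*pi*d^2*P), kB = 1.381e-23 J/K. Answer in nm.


Mean free path: lambda = kB*T / (sqrt(2) * pi * d^2 * P)
lambda = 1.381e-23 * 323 / (sqrt(2) * pi * (4.1e-10)^2 * 33483)
lambda = 1.78377e-07 m
lambda = 178.38 nm

178.38


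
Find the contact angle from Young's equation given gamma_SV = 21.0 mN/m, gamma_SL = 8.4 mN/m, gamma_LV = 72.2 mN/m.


cos(theta) = (gamma_SV - gamma_SL) / gamma_LV
cos(theta) = (21.0 - 8.4) / 72.2
cos(theta) = 0.174515
theta = arccos(0.174515) = 79.95 degrees

79.95


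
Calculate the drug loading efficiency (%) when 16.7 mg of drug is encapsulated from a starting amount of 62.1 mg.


Drug loading efficiency = (drug loaded / drug initial) * 100
DLE = 16.7 / 62.1 * 100
DLE = 0.2689 * 100
DLE = 26.89%

26.89


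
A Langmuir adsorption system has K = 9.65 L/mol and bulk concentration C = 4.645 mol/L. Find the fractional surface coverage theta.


Langmuir isotherm: theta = K*C / (1 + K*C)
K*C = 9.65 * 4.645 = 44.82425
theta = 44.82425 / (1 + 44.82425) = 44.82425 / 45.82425
theta = 0.9782

0.9782


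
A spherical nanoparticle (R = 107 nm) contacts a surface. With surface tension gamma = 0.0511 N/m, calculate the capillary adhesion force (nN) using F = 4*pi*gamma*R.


Convert radius: R = 107 nm = 1.07e-07 m
F = 4 * pi * gamma * R
F = 4 * pi * 0.0511 * 1.07e-07
F = 6.87091e-08 N = 68.7091 nN

68.7091


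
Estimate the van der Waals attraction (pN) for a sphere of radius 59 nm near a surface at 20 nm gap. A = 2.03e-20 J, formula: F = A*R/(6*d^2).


Convert to SI: R = 59 nm = 5.9e-08 m, d = 20 nm = 2e-08 m
F = A * R / (6 * d^2)
F = 2.03e-20 * 5.9e-08 / (6 * (2e-08)^2)
F = 4.99042e-13 N = 0.499 pN

0.499


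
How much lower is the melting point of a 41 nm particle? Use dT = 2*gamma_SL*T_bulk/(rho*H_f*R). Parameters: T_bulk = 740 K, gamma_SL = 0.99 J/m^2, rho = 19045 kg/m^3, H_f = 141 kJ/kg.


Radius R = 41/2 = 20.5 nm = 2.05e-08 m
Convert H_f = 141 kJ/kg = 141000 J/kg
dT = 2 * gamma_SL * T_bulk / (rho * H_f * R)
dT = 2 * 0.99 * 740 / (19045 * 141000 * 2.05e-08)
dT = 26.6 K

26.6
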